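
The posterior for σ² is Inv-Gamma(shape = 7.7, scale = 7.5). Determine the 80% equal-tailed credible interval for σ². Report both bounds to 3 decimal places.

Inverse-Gamma(7.7, 7.5) quantiles: F⁻¹(0.1) and F⁻¹(0.9).
Equivalently, 1/σ² ~ Gamma(7.7, rate = 7.5); invert its 0.9 and 0.1 quantiles.
Posterior mean ≈ 1.119, SD ≈ 0.469; a Normal approximation gives roughly [0.519, 1.720].
Exact: lower = 0.658; upper = 1.695.

[0.658, 1.695]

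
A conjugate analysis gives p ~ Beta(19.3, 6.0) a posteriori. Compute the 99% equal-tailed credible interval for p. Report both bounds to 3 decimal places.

[0.519, 0.932]

Posterior: Beta(19.3, 6.0).
Equal-tailed 99% interval: the 0.005 and 0.995 quantiles of Beta(19.3, 6.0).
Posterior mean ≈ 0.763, SD ≈ 0.083; a Normal approximation gives roughly [0.549, 0.976].
Exact: F⁻¹(0.005) = 0.519; F⁻¹(0.995) = 0.932.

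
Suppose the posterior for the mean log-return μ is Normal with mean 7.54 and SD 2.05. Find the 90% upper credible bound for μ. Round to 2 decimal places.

Need U with P(μ ≤ U) = 0.90: U = 7.54 + z_{0.1}·2.05.
z = 1.282; U = 7.54 + 1.282 × 2.05 = 10.17.

10.17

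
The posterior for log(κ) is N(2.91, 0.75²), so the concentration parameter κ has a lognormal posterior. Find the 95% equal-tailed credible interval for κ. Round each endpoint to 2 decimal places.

On the log scale the 95% interval is 2.91 ± 1.960 × 0.75 = [1.4400, 4.3800].
Exponentiate: [e^1.4400, e^4.3800] = [4.22, 79.84].

[4.22, 79.84]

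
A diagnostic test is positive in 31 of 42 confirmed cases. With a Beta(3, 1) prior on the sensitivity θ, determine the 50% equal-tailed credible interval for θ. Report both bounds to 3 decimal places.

Posterior: Beta(3+31, 1+11) = Beta(34, 12).
Equal-tailed 50% interval: the 0.25 and 0.75 quantiles of Beta(34, 12).
Posterior mean ≈ 0.739, SD ≈ 0.064; a Normal approximation gives roughly [0.696, 0.782].
Exact: F⁻¹(0.25) = 0.697; F⁻¹(0.75) = 0.785.

[0.697, 0.785]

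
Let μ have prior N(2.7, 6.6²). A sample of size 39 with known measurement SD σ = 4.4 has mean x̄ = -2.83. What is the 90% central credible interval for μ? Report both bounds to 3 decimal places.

Posterior precision = 1/6.6² + 39/4.4² = 0.0230 + 2.0145 = 2.0374, so posterior SD = 0.7006.
Posterior mean = (2.7/6.6² + 39·-2.83/4.4²) / 2.0374 = -2.7677.
Interval: -2.7677 ± 1.645 × 0.7006 → [-3.920, -1.615].

[-3.920, -1.615]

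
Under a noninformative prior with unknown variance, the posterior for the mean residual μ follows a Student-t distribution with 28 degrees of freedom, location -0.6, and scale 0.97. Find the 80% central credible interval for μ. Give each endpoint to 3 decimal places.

[-1.873, 0.673]

The t_28 distribution is symmetric; the 80% interval is -0.6 ± t·0.97 with t_{0.9,28} = 1.313.
Half-width: 1.313 × 0.97 = 1.273.
-0.6 − 1.273 = -1.873; -0.6 + 1.273 = 0.673.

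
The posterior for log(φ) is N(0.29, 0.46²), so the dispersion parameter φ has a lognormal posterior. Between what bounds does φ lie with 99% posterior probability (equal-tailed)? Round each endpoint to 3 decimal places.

On the log scale the 99% interval is 0.29 ± 2.576 × 0.46 = [-0.8949, 1.4749].
Exponentiate: [e^-0.8949, e^1.4749] = [0.409, 4.371].

[0.409, 4.371]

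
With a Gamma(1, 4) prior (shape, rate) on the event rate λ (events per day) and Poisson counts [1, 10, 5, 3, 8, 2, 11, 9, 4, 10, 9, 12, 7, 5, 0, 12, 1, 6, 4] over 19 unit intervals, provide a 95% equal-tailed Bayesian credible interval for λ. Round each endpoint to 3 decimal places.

Posterior: Gamma(1+119, 4+19) = Gamma(120, 23) (shape, rate).
Equal-tailed 95% interval: Gamma(120, 23) quantiles at 0.025 and 0.975.
Posterior mean ≈ 5.217, SD ≈ 0.476; a Normal approximation gives roughly [4.284, 6.151].
Exact: lower = 4.326; upper = 6.191.

[4.326, 6.191]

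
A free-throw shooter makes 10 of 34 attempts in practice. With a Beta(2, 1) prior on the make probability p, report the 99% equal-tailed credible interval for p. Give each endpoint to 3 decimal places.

[0.151, 0.533]

Posterior: Beta(2+10, 1+24) = Beta(12, 25).
Equal-tailed 99% interval: the 0.005 and 0.995 quantiles of Beta(12, 25).
Posterior mean ≈ 0.324, SD ≈ 0.076; a Normal approximation gives roughly [0.129, 0.520].
Exact: F⁻¹(0.005) = 0.151; F⁻¹(0.995) = 0.533.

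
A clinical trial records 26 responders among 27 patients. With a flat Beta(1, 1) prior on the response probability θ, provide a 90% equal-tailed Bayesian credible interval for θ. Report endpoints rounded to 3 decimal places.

Posterior: Beta(1+26, 1+1) = Beta(27, 2).
Equal-tailed 90% interval: the 0.05 and 0.95 quantiles of Beta(27, 2).
Posterior mean ≈ 0.931, SD ≈ 0.046; a Normal approximation gives roughly [0.855, 1.007].
Exact: F⁻¹(0.05) = 0.841; F⁻¹(0.95) = 0.987.

[0.841, 0.987]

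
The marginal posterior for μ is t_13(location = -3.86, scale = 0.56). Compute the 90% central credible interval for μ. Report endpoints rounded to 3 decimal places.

The t_13 distribution is symmetric; the 90% interval is -3.86 ± t·0.56 with t_{0.95,13} = 1.771.
Half-width: 1.771 × 0.56 = 0.992.
-3.86 − 0.992 = -4.852; -3.86 + 0.992 = -2.868.

[-4.852, -2.868]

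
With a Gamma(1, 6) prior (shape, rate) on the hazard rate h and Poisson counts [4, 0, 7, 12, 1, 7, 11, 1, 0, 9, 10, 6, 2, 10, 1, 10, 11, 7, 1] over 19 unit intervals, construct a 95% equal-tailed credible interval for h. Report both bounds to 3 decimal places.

Posterior: Gamma(1+110, 6+19) = Gamma(111, 25) (shape, rate).
Equal-tailed 95% interval: Gamma(111, 25) quantiles at 0.025 and 0.975.
Posterior mean ≈ 4.440, SD ≈ 0.421; a Normal approximation gives roughly [3.614, 5.266].
Exact: lower = 3.653; upper = 5.303.

[3.653, 5.303]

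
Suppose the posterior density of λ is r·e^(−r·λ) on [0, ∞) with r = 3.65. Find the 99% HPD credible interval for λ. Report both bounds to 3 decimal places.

[0.000, 1.262]

The exponential density is strictly decreasing on [0, ∞), so the HPD interval is anchored at 0: [0, q] with P(λ ≤ q) = 0.99.
q = −ln(1 − 0.99) / 3.65 = 4.6052 / 3.65 = 1.262.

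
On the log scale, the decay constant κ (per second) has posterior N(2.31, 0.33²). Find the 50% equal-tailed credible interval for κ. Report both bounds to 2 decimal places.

On the log scale the 50% interval is 2.31 ± 0.674 × 0.33 = [2.0874, 2.5326].
Exponentiate: [e^2.0874, e^2.5326] = [8.06, 12.59].

[8.06, 12.59]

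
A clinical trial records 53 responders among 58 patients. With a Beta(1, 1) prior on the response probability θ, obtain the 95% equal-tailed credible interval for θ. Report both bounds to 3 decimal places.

[0.813, 0.962]

Posterior: Beta(1+53, 1+5) = Beta(54, 6).
Equal-tailed 95% interval: the 0.025 and 0.975 quantiles of Beta(54, 6).
Posterior mean ≈ 0.900, SD ≈ 0.038; a Normal approximation gives roughly [0.825, 0.975].
Exact: F⁻¹(0.025) = 0.813; F⁻¹(0.975) = 0.962.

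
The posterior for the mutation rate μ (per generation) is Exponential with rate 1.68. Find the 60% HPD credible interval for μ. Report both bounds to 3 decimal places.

[0.000, 0.545]

The exponential density is strictly decreasing on [0, ∞), so the HPD interval is anchored at 0: [0, q] with P(μ ≤ q) = 0.60.
q = −ln(1 − 0.60) / 1.68 = 0.9163 / 1.68 = 0.545.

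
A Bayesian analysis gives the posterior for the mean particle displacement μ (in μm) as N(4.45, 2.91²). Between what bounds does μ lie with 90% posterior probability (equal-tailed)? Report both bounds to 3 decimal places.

The posterior is symmetric, so the 90% equal-tailed interval is μ = 4.45 ± z·2.91 with z = 1.645.
Half-width: 1.645 × 2.91 = 4.787.
4.45 − 4.787 = -0.337; 4.45 + 4.787 = 9.237.

[-0.337, 9.237]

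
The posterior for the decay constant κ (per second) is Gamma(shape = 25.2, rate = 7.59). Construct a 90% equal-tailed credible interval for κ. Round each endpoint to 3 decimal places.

Posterior: Gamma(shape 25.2, rate 7.59).
Equal-tailed 90% interval: Gamma(25.2, 7.59) quantiles at 0.05 and 0.95.
Posterior mean ≈ 3.320, SD ≈ 0.661; a Normal approximation gives roughly [2.232, 4.408].
Exact: lower = 2.312; upper = 4.478.

[2.312, 4.478]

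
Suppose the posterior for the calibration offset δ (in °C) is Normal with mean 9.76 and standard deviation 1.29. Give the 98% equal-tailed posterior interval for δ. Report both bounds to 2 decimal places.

The posterior is symmetric, so the 98% equal-tailed interval is δ = 9.76 ± z·1.29 with z = 2.326.
Half-width: 2.326 × 1.29 = 3.00.
9.76 − 3.00 = 6.76; 9.76 + 3.00 = 12.76.

[6.76, 12.76]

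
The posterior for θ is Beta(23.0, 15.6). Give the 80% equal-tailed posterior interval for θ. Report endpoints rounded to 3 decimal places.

[0.494, 0.695]

Posterior: Beta(23.0, 15.6).
Equal-tailed 80% interval: the 0.1 and 0.9 quantiles of Beta(23.0, 15.6).
Posterior mean ≈ 0.596, SD ≈ 0.078; a Normal approximation gives roughly [0.496, 0.696].
Exact: F⁻¹(0.1) = 0.494; F⁻¹(0.9) = 0.695.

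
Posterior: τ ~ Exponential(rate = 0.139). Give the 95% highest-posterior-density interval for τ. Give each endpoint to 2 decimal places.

[0.00, 21.55]

The exponential density is strictly decreasing on [0, ∞), so the HPD interval is anchored at 0: [0, q] with P(τ ≤ q) = 0.95.
q = −ln(1 − 0.95) / 0.139 = 2.9957 / 0.139 = 21.55.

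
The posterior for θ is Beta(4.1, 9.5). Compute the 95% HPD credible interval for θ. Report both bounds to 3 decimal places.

The posterior is unimodal and skewed, so the HPD interval has equal density at both endpoints and is the shortest 95% interval.
Solving f(0.083) = f(0.536) with F(0.536) − F(0.083) = 0.95 gives [0.083, 0.536].
For comparison, the equal-tailed interval is [0.099, 0.559]; the HPD is narrower and shifted toward the mode.

[0.083, 0.536]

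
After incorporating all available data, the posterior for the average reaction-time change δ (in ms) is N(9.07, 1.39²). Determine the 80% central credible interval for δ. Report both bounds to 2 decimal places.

[7.29, 10.85]

The posterior is symmetric, so the 80% equal-tailed interval is δ = 9.07 ± z·1.39 with z = 1.282.
Half-width: 1.282 × 1.39 = 1.78.
9.07 − 1.78 = 7.29; 9.07 + 1.78 = 10.85.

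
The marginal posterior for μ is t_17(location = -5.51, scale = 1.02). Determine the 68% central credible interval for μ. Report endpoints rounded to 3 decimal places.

The t_17 distribution is symmetric; the 68% interval is -5.51 ± t·1.02 with t_{0.84,17} = 1.024.
Half-width: 1.024 × 1.02 = 1.045.
-5.51 − 1.045 = -6.555; -5.51 + 1.045 = -4.465.

[-6.555, -4.465]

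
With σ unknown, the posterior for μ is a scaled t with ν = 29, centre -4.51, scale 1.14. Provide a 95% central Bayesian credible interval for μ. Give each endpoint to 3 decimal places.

The t_29 distribution is symmetric; the 95% interval is -4.51 ± t·1.14 with t_{0.975,29} = 2.045.
Half-width: 2.045 × 1.14 = 2.332.
-4.51 − 2.332 = -6.842; -4.51 + 2.332 = -2.178.

[-6.842, -2.178]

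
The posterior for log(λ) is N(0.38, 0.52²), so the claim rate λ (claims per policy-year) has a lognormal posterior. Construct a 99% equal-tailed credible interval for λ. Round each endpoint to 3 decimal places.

On the log scale the 99% interval is 0.38 ± 2.576 × 0.52 = [-0.9594, 1.7194].
Exponentiate: [e^-0.9594, e^1.7194] = [0.383, 5.581].

[0.383, 5.581]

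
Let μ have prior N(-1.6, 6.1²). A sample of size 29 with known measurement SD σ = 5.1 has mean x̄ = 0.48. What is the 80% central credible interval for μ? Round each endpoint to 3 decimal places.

[-0.768, 1.630]

Posterior precision = 1/6.1² + 29/5.1² = 0.0269 + 1.1150 = 1.1418, so posterior SD = 0.9358.
Posterior mean = (-1.6/6.1² + 29·0.48/5.1²) / 1.1418 = 0.4310.
Interval: 0.4310 ± 1.282 × 0.9358 → [-0.768, 1.630].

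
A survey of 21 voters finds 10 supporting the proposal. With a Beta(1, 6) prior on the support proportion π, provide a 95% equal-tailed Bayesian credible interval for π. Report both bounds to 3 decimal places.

Posterior: Beta(1+10, 6+11) = Beta(11, 17).
Equal-tailed 95% interval: the 0.025 and 0.975 quantiles of Beta(11, 17).
Posterior mean ≈ 0.393, SD ≈ 0.091; a Normal approximation gives roughly [0.215, 0.571].
Exact: F⁻¹(0.025) = 0.224; F⁻¹(0.975) = 0.576.

[0.224, 0.576]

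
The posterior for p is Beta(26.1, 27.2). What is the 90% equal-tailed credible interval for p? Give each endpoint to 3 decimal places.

[0.378, 0.602]

Posterior: Beta(26.1, 27.2).
Equal-tailed 90% interval: the 0.05 and 0.95 quantiles of Beta(26.1, 27.2).
Posterior mean ≈ 0.490, SD ≈ 0.068; a Normal approximation gives roughly [0.378, 0.601].
Exact: F⁻¹(0.05) = 0.378; F⁻¹(0.95) = 0.602.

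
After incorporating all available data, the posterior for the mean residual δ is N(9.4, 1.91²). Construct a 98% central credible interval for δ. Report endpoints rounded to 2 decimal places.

The posterior is symmetric, so the 98% equal-tailed interval is δ = 9.4 ± z·1.91 with z = 2.326.
Half-width: 2.326 × 1.91 = 4.44.
9.4 − 4.44 = 4.96; 9.4 + 4.44 = 13.84.

[4.96, 13.84]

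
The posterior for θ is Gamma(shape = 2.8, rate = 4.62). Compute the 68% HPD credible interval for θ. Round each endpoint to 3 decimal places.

[0.160, 0.774]

The posterior is unimodal and skewed, so the HPD interval has equal density at both endpoints and is the shortest 68% interval.
Solving f(0.160) = f(0.774) with F(0.774) − F(0.160) = 0.68 gives [0.160, 0.774].
For comparison, the equal-tailed interval is [0.267, 0.944]; the HPD is narrower and shifted toward the mode.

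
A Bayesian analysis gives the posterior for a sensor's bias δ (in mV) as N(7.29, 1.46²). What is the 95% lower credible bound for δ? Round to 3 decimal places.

4.889

Need L with P(δ ≥ L) = 0.95: L = 7.29 − z_{0.05}·1.46.
z = 1.645; L = 7.29 − 1.645 × 1.46 = 4.889.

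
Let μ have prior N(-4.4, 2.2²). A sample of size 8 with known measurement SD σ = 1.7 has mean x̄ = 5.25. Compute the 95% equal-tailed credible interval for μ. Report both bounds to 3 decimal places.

[3.443, 5.716]

Posterior precision = 1/2.2² + 8/1.7² = 0.2066 + 2.7682 = 2.9748, so posterior SD = 0.5798.
Posterior mean = (-4.4/2.2² + 8·5.25/1.7²) / 2.9748 = 4.5798.
Interval: 4.5798 ± 1.960 × 0.5798 → [3.443, 5.716].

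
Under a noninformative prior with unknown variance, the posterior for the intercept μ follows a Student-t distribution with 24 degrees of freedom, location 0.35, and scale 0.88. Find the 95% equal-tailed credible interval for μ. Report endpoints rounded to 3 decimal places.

The t_24 distribution is symmetric; the 95% interval is 0.35 ± t·0.88 with t_{0.975,24} = 2.064.
Half-width: 2.064 × 0.88 = 1.816.
0.35 − 1.816 = -1.466; 0.35 + 1.816 = 2.166.

[-1.466, 2.166]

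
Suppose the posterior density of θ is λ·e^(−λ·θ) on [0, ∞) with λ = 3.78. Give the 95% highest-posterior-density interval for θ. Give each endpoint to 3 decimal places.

The exponential density is strictly decreasing on [0, ∞), so the HPD interval is anchored at 0: [0, q] with P(θ ≤ q) = 0.95.
q = −ln(1 − 0.95) / 3.78 = 2.9957 / 3.78 = 0.793.

[0.000, 0.793]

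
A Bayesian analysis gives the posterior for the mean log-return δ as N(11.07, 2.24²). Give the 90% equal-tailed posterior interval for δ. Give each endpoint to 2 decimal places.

The posterior is symmetric, so the 90% equal-tailed interval is δ = 11.07 ± z·2.24 with z = 1.645.
Half-width: 1.645 × 2.24 = 3.68.
11.07 − 3.68 = 7.39; 11.07 + 3.68 = 14.75.

[7.39, 14.75]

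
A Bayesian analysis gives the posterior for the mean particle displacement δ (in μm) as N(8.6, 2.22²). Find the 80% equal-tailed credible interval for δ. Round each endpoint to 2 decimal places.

[5.75, 11.45]

The posterior is symmetric, so the 80% equal-tailed interval is δ = 8.6 ± z·2.22 with z = 1.282.
Half-width: 1.282 × 2.22 = 2.85.
8.6 − 2.85 = 5.75; 8.6 + 2.85 = 11.45.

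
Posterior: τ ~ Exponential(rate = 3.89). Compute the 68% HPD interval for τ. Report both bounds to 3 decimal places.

[0.000, 0.293]

The exponential density is strictly decreasing on [0, ∞), so the HPD interval is anchored at 0: [0, q] with P(τ ≤ q) = 0.68.
q = −ln(1 − 0.68) / 3.89 = 1.1394 / 3.89 = 0.293.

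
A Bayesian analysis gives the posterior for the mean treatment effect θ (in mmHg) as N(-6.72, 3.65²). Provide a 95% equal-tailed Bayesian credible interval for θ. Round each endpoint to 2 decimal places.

The posterior is symmetric, so the 95% equal-tailed interval is θ = -6.72 ± z·3.65 with z = 1.960.
Half-width: 1.960 × 3.65 = 7.15.
-6.72 − 7.15 = -13.87; -6.72 + 7.15 = 0.43.

[-13.87, 0.43]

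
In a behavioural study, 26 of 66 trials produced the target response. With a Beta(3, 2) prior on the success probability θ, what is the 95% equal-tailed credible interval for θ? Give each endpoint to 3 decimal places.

Posterior: Beta(3+26, 2+40) = Beta(29, 42).
Equal-tailed 95% interval: the 0.025 and 0.975 quantiles of Beta(29, 42).
Posterior mean ≈ 0.408, SD ≈ 0.058; a Normal approximation gives roughly [0.295, 0.522].
Exact: F⁻¹(0.025) = 0.298; F⁻¹(0.975) = 0.524.

[0.298, 0.524]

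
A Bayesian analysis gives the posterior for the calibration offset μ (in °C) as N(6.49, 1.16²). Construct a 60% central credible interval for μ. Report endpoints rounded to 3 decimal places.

The posterior is symmetric, so the 60% equal-tailed interval is μ = 6.49 ± z·1.16 with z = 0.842.
Half-width: 0.842 × 1.16 = 0.976.
6.49 − 0.976 = 5.514; 6.49 + 0.976 = 7.466.

[5.514, 7.466]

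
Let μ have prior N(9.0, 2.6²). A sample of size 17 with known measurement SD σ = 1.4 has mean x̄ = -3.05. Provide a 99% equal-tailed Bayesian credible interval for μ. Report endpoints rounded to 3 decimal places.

[-3.715, -1.981]

Posterior precision = 1/2.6² + 17/1.4² = 0.1479 + 8.6735 = 8.8214, so posterior SD = 0.3367.
Posterior mean = (9.0/2.6² + 17·-3.05/1.4²) / 8.8214 = -2.8479.
Interval: -2.8479 ± 2.576 × 0.3367 → [-3.715, -1.981].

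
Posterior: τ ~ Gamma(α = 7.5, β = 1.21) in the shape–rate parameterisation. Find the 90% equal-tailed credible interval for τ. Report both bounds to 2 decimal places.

Posterior: Gamma(shape 7.5, rate 1.21).
Equal-tailed 90% interval: Gamma(7.5, 1.21) quantiles at 0.05 and 0.95.
Posterior mean ≈ 6.20, SD ≈ 2.26; a Normal approximation gives roughly [2.48, 9.92].
Exact: lower = 3.00; upper = 10.33.

[3.00, 10.33]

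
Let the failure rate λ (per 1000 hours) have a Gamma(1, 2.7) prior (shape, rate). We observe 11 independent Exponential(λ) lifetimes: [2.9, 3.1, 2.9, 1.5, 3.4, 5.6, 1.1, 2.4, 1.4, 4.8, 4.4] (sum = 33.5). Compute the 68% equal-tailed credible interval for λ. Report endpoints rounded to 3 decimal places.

[0.238, 0.425]

Posterior: Gamma(1+11, 2.7+33.5) = Gamma(12, 36.2) (shape, rate).
Equal-tailed 68% interval: Gamma(12, 36.2) quantiles at 0.16 and 0.84.
Posterior mean ≈ 0.331, SD ≈ 0.096; a Normal approximation gives roughly [0.236, 0.427].
Exact: lower = 0.238; upper = 0.425.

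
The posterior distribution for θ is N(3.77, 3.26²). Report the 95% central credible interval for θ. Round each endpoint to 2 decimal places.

The posterior is symmetric, so the 95% equal-tailed interval is θ = 3.77 ± z·3.26 with z = 1.960.
Half-width: 1.960 × 3.26 = 6.39.
3.77 − 6.39 = -2.62; 3.77 + 6.39 = 10.16.

[-2.62, 10.16]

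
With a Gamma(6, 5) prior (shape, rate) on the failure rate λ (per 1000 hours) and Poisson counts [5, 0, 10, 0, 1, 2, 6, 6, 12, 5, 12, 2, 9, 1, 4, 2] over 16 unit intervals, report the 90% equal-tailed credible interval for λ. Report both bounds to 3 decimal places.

[3.267, 4.692]

Posterior: Gamma(6+77, 5+16) = Gamma(83, 21) (shape, rate).
Equal-tailed 90% interval: Gamma(83, 21) quantiles at 0.05 and 0.95.
Posterior mean ≈ 3.952, SD ≈ 0.434; a Normal approximation gives roughly [3.239, 4.666].
Exact: lower = 3.267; upper = 4.692.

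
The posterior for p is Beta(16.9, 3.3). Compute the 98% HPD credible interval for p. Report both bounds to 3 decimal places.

The posterior is unimodal and skewed, so the HPD interval has equal density at both endpoints and is the shortest 98% interval.
Solving f(0.636) = f(0.982) with F(0.982) − F(0.636) = 0.98 gives [0.636, 0.982].
For comparison, the equal-tailed interval is [0.609, 0.970]; the HPD is narrower and shifted toward the mode.

[0.636, 0.982]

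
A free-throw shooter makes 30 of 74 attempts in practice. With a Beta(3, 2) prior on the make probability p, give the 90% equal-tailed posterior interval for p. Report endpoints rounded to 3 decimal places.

Posterior: Beta(3+30, 2+44) = Beta(33, 46).
Equal-tailed 90% interval: the 0.05 and 0.95 quantiles of Beta(33, 46).
Posterior mean ≈ 0.418, SD ≈ 0.055; a Normal approximation gives roughly [0.327, 0.508].
Exact: F⁻¹(0.05) = 0.328; F⁻¹(0.95) = 0.510.

[0.328, 0.510]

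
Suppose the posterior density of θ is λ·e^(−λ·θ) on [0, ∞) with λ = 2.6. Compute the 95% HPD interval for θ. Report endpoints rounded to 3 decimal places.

The exponential density is strictly decreasing on [0, ∞), so the HPD interval is anchored at 0: [0, q] with P(θ ≤ q) = 0.95.
q = −ln(1 − 0.95) / 2.6 = 2.9957 / 2.6 = 1.152.

[0.000, 1.152]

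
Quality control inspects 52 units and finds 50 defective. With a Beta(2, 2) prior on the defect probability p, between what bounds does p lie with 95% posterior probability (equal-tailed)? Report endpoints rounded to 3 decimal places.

Posterior: Beta(2+50, 2+2) = Beta(52, 4).
Equal-tailed 95% interval: the 0.025 and 0.975 quantiles of Beta(52, 4).
Posterior mean ≈ 0.929, SD ≈ 0.034; a Normal approximation gives roughly [0.862, 0.995].
Exact: F⁻¹(0.025) = 0.849; F⁻¹(0.975) = 0.980.

[0.849, 0.980]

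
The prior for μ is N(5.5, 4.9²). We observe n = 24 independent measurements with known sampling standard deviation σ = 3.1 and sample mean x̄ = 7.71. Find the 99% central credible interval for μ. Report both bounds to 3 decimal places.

[6.057, 9.290]

Posterior precision = 1/4.9² + 24/3.1² = 0.0416 + 2.4974 = 2.5390, so posterior SD = 0.6276.
Posterior mean = (5.5/4.9² + 24·7.71/3.1²) / 2.5390 = 7.6737.
Interval: 7.6737 ± 2.576 × 0.6276 → [6.057, 9.290].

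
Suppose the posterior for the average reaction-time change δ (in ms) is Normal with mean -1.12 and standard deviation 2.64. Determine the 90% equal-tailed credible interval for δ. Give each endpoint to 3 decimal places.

[-5.462, 3.222]

The posterior is symmetric, so the 90% equal-tailed interval is δ = -1.12 ± z·2.64 with z = 1.645.
Half-width: 1.645 × 2.64 = 4.342.
-1.12 − 4.342 = -5.462; -1.12 + 4.342 = 3.222.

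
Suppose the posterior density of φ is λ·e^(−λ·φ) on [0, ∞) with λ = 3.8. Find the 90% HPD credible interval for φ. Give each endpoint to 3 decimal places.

The exponential density is strictly decreasing on [0, ∞), so the HPD interval is anchored at 0: [0, q] with P(φ ≤ q) = 0.90.
q = −ln(1 − 0.90) / 3.8 = 2.3026 / 3.8 = 0.606.

[0.000, 0.606]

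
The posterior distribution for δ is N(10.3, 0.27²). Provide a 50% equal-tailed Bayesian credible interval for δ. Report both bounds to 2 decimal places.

The posterior is symmetric, so the 50% equal-tailed interval is δ = 10.3 ± z·0.27 with z = 0.674.
Half-width: 0.674 × 0.27 = 0.18.
10.3 − 0.18 = 10.12; 10.3 + 0.18 = 10.48.

[10.12, 10.48]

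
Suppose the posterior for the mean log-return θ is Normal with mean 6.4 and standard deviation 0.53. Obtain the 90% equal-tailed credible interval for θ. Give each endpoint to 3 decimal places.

[5.528, 7.272]

The posterior is symmetric, so the 90% equal-tailed interval is θ = 6.4 ± z·0.53 with z = 1.645.
Half-width: 1.645 × 0.53 = 0.872.
6.4 − 0.872 = 5.528; 6.4 + 0.872 = 7.272.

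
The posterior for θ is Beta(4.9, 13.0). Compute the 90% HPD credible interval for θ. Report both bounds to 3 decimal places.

The posterior is unimodal and skewed, so the HPD interval has equal density at both endpoints and is the shortest 90% interval.
Solving f(0.105) = f(0.436) with F(0.436) − F(0.105) = 0.90 gives [0.105, 0.436].
For comparison, the equal-tailed interval is [0.120, 0.456]; the HPD is narrower and shifted toward the mode.

[0.105, 0.436]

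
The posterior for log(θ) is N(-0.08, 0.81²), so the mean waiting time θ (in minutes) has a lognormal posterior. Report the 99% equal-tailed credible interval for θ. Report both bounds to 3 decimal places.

[0.115, 7.437]

On the log scale the 99% interval is -0.08 ± 2.576 × 0.81 = [-2.1664, 2.0064].
Exponentiate: [e^-2.1664, e^2.0064] = [0.115, 7.437].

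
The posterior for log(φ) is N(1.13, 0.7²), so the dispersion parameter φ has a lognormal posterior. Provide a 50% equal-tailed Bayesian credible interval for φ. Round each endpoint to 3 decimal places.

On the log scale the 50% interval is 1.13 ± 0.674 × 0.7 = [0.6579, 1.6021].
Exponentiate: [e^0.6579, e^1.6021] = [1.931, 4.964].

[1.931, 4.964]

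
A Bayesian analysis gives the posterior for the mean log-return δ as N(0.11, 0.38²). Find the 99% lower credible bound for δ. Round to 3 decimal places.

-0.774

Need L with P(δ ≥ L) = 0.99: L = 0.11 − z_{0.01}·0.38.
z = 2.326; L = 0.11 − 2.326 × 0.38 = -0.774.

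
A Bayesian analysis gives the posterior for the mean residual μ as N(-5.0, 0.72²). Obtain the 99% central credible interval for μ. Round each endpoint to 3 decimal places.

[-6.855, -3.145]

The posterior is symmetric, so the 99% equal-tailed interval is μ = -5.0 ± z·0.72 with z = 2.576.
Half-width: 2.576 × 0.72 = 1.855.
-5.0 − 1.855 = -6.855; -5.0 + 1.855 = -3.145.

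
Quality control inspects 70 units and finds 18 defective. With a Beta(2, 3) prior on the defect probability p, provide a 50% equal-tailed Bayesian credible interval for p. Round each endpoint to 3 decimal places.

[0.231, 0.300]

Posterior: Beta(2+18, 3+52) = Beta(20, 55).
Equal-tailed 50% interval: the 0.25 and 0.75 quantiles of Beta(20, 55).
Posterior mean ≈ 0.267, SD ≈ 0.051; a Normal approximation gives roughly [0.232, 0.301].
Exact: F⁻¹(0.25) = 0.231; F⁻¹(0.75) = 0.300.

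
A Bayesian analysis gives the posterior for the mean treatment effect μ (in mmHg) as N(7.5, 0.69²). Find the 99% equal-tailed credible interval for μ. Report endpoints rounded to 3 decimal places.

[5.723, 9.277]

The posterior is symmetric, so the 99% equal-tailed interval is μ = 7.5 ± z·0.69 with z = 2.576.
Half-width: 2.576 × 0.69 = 1.777.
7.5 − 1.777 = 5.723; 7.5 + 1.777 = 9.277.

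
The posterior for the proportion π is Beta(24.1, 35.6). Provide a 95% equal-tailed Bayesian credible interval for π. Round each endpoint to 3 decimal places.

Posterior: Beta(24.1, 35.6).
Equal-tailed 95% interval: the 0.025 and 0.975 quantiles of Beta(24.1, 35.6).
Posterior mean ≈ 0.404, SD ≈ 0.063; a Normal approximation gives roughly [0.280, 0.527].
Exact: F⁻¹(0.025) = 0.284; F⁻¹(0.975) = 0.530.

[0.284, 0.530]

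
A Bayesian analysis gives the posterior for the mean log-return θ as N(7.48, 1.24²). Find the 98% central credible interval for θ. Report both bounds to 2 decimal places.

The posterior is symmetric, so the 98% equal-tailed interval is θ = 7.48 ± z·1.24 with z = 2.326.
Half-width: 2.326 × 1.24 = 2.88.
7.48 − 2.88 = 4.60; 7.48 + 2.88 = 10.36.

[4.60, 10.36]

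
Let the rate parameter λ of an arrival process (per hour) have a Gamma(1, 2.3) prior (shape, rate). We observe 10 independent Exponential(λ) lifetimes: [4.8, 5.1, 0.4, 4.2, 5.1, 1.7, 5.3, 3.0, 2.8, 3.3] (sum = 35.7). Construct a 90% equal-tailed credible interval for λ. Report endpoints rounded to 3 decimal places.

Posterior: Gamma(1+10, 2.3+35.7) = Gamma(11, 38.0) (shape, rate).
Equal-tailed 90% interval: Gamma(11, 38.0) quantiles at 0.05 and 0.95.
Posterior mean ≈ 0.289, SD ≈ 0.087; a Normal approximation gives roughly [0.146, 0.433].
Exact: lower = 0.162; upper = 0.446.

[0.162, 0.446]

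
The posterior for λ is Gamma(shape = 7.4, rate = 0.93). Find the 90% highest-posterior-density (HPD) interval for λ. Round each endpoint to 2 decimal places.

The posterior is unimodal and skewed, so the HPD interval has equal density at both endpoints and is the shortest 90% interval.
Solving f(3.28) = f(12.46) with F(12.46) − F(3.28) = 0.90 gives [3.28, 12.46].
For comparison, the equal-tailed interval is [3.83, 13.30]; the HPD is narrower and shifted toward the mode.

[3.28, 12.46]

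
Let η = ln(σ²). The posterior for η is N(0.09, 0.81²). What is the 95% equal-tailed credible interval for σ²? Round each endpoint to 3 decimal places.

On the log scale the 95% interval is 0.09 ± 1.960 × 0.81 = [-1.4976, 1.6776].
Exponentiate: [e^-1.4976, e^1.6776] = [0.224, 5.353].

[0.224, 5.353]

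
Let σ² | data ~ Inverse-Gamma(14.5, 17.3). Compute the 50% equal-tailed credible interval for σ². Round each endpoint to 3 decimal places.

Inverse-Gamma(14.5, 17.3) quantiles: F⁻¹(0.25) and F⁻¹(0.75).
Equivalently, 1/σ² ~ Gamma(14.5, rate = 17.3); invert its 0.75 and 0.25 quantiles.
Posterior mean ≈ 1.281, SD ≈ 0.362; a Normal approximation gives roughly [1.037, 1.526].
Exact: lower = 1.026; upper = 1.468.

[1.026, 1.468]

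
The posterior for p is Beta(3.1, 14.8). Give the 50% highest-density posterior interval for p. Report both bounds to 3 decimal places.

[0.083, 0.195]

The posterior is unimodal and skewed, so the HPD interval has equal density at both endpoints and is the shortest 50% interval.
Solving f(0.083) = f(0.195) with F(0.195) − F(0.083) = 0.50 gives [0.083, 0.195].
For comparison, the equal-tailed interval is [0.108, 0.226]; the HPD is narrower and shifted toward the mode.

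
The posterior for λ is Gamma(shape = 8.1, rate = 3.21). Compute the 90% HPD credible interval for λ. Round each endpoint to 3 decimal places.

The posterior is unimodal and skewed, so the HPD interval has equal density at both endpoints and is the shortest 90% interval.
Solving f(1.102) = f(3.894) with F(3.894) − F(1.102) = 0.90 gives [1.102, 3.894].
For comparison, the equal-tailed interval is [1.262, 4.136]; the HPD is narrower and shifted toward the mode.

[1.102, 3.894]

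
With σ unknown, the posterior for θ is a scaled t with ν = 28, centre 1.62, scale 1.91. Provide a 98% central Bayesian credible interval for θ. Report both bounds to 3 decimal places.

The t_28 distribution is symmetric; the 98% interval is 1.62 ± t·1.91 with t_{0.99,28} = 2.467.
Half-width: 2.467 × 1.91 = 4.712.
1.62 − 4.712 = -3.092; 1.62 + 4.712 = 6.332.

[-3.092, 6.332]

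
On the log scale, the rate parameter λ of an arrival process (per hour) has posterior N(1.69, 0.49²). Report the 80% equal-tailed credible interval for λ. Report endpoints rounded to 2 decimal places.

On the log scale the 80% interval is 1.69 ± 1.282 × 0.49 = [1.0620, 2.3180].
Exponentiate: [e^1.0620, e^2.3180] = [2.89, 10.15].

[2.89, 10.15]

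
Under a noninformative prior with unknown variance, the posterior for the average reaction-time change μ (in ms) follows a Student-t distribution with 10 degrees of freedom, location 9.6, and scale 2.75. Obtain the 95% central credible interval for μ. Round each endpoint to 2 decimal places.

The t_10 distribution is symmetric; the 95% interval is 9.6 ± t·2.75 with t_{0.975,10} = 2.228.
Half-width: 2.228 × 2.75 = 6.13.
9.6 − 6.13 = 3.47; 9.6 + 6.13 = 15.73.

[3.47, 15.73]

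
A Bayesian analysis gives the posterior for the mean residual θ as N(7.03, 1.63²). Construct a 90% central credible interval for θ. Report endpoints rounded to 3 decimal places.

The posterior is symmetric, so the 90% equal-tailed interval is θ = 7.03 ± z·1.63 with z = 1.645.
Half-width: 1.645 × 1.63 = 2.681.
7.03 − 2.681 = 4.349; 7.03 + 2.681 = 9.711.

[4.349, 9.711]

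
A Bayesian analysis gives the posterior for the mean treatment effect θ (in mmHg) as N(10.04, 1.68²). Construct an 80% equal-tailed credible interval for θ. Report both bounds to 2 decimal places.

The posterior is symmetric, so the 80% equal-tailed interval is θ = 10.04 ± z·1.68 with z = 1.282.
Half-width: 1.282 × 1.68 = 2.15.
10.04 − 2.15 = 7.89; 10.04 + 2.15 = 12.19.

[7.89, 12.19]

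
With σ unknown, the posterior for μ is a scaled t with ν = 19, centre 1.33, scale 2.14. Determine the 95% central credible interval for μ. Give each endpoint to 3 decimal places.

[-3.149, 5.809]

The t_19 distribution is symmetric; the 95% interval is 1.33 ± t·2.14 with t_{0.975,19} = 2.093.
Half-width: 2.093 × 2.14 = 4.479.
1.33 − 4.479 = -3.149; 1.33 + 4.479 = 5.809.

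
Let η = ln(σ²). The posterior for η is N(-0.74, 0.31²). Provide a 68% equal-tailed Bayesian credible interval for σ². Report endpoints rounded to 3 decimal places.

[0.351, 0.649]

On the log scale the 68% interval is -0.74 ± 0.994 × 0.31 = [-1.0483, -0.4317].
Exponentiate: [e^-1.0483, e^-0.4317] = [0.351, 0.649].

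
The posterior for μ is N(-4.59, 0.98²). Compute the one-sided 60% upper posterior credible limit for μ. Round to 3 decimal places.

Need U with P(μ ≤ U) = 0.60: U = -4.59 + z_{0.4}·0.98.
z = 0.253; U = -4.59 + 0.253 × 0.98 = -4.342.

-4.342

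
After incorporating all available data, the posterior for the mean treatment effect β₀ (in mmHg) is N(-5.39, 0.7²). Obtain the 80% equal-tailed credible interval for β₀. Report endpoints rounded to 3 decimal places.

[-6.287, -4.493]

The posterior is symmetric, so the 80% equal-tailed interval is β₀ = -5.39 ± z·0.7 with z = 1.282.
Half-width: 1.282 × 0.7 = 0.897.
-5.39 − 0.897 = -6.287; -5.39 + 0.897 = -4.493.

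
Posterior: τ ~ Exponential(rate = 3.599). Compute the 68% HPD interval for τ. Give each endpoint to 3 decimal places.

[0.000, 0.317]

The exponential density is strictly decreasing on [0, ∞), so the HPD interval is anchored at 0: [0, q] with P(τ ≤ q) = 0.68.
q = −ln(1 − 0.68) / 3.599 = 1.1394 / 3.599 = 0.317.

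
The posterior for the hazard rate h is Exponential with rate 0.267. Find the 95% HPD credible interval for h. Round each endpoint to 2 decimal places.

[0.00, 11.22]

The exponential density is strictly decreasing on [0, ∞), so the HPD interval is anchored at 0: [0, q] with P(h ≤ q) = 0.95.
q = −ln(1 − 0.95) / 0.267 = 2.9957 / 0.267 = 11.22.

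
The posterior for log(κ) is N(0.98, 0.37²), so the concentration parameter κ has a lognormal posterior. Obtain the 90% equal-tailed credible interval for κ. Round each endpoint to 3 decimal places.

On the log scale the 90% interval is 0.98 ± 1.645 × 0.37 = [0.3714, 1.5886].
Exponentiate: [e^0.3714, e^1.5886] = [1.450, 4.897].

[1.450, 4.897]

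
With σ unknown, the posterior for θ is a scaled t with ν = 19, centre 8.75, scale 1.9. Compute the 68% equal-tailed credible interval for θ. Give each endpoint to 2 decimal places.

[6.81, 10.69]

The t_19 distribution is symmetric; the 68% interval is 8.75 ± t·1.9 with t_{0.84,19} = 1.021.
Half-width: 1.021 × 1.9 = 1.94.
8.75 − 1.94 = 6.81; 8.75 + 1.94 = 10.69.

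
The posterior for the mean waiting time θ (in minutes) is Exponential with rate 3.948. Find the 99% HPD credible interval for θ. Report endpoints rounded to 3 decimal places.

The exponential density is strictly decreasing on [0, ∞), so the HPD interval is anchored at 0: [0, q] with P(θ ≤ q) = 0.99.
q = −ln(1 − 0.99) / 3.948 = 4.6052 / 3.948 = 1.166.

[0.000, 1.166]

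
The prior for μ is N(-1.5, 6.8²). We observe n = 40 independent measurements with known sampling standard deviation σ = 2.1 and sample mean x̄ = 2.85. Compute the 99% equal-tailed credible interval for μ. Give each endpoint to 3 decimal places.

Posterior precision = 1/6.8² + 40/2.1² = 0.0216 + 9.0703 = 9.0919, so posterior SD = 0.3316.
Posterior mean = (-1.5/6.8² + 40·2.85/2.1²) / 9.0919 = 2.8397.
Interval: 2.8397 ± 2.576 × 0.3316 → [1.985, 3.694].

[1.985, 3.694]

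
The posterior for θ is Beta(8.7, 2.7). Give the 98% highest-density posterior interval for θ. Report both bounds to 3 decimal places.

[0.469, 0.981]

The posterior is unimodal and skewed, so the HPD interval has equal density at both endpoints and is the shortest 98% interval.
Solving f(0.469) = f(0.981) with F(0.981) − F(0.469) = 0.98 gives [0.469, 0.981].
For comparison, the equal-tailed interval is [0.434, 0.965]; the HPD is narrower and shifted toward the mode.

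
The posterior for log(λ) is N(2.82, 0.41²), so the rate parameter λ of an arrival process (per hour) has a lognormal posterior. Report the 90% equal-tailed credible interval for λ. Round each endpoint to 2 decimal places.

[8.55, 32.93]

On the log scale the 90% interval is 2.82 ± 1.645 × 0.41 = [2.1456, 3.4944].
Exponentiate: [e^2.1456, e^3.4944] = [8.55, 32.93].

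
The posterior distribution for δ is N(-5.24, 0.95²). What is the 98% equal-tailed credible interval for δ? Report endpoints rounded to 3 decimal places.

The posterior is symmetric, so the 98% equal-tailed interval is δ = -5.24 ± z·0.95 with z = 2.326.
Half-width: 2.326 × 0.95 = 2.210.
-5.24 − 2.210 = -7.450; -5.24 + 2.210 = -3.030.

[-7.450, -3.030]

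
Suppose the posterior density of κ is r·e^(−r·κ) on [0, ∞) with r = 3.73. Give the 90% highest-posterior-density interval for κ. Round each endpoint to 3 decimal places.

The exponential density is strictly decreasing on [0, ∞), so the HPD interval is anchored at 0: [0, q] with P(κ ≤ q) = 0.90.
q = −ln(1 − 0.90) / 3.73 = 2.3026 / 3.73 = 0.617.

[0.000, 0.617]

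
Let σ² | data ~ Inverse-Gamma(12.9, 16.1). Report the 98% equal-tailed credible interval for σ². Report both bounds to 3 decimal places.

[0.710, 2.669]

Inverse-Gamma(12.9, 16.1) quantiles: F⁻¹(0.01) and F⁻¹(0.99).
Equivalently, 1/σ² ~ Gamma(12.9, rate = 16.1); invert its 0.99 and 0.01 quantiles.
Posterior mean ≈ 1.353, SD ≈ 0.410; a Normal approximation gives roughly [0.400, 2.306].
Exact: lower = 0.710; upper = 2.669.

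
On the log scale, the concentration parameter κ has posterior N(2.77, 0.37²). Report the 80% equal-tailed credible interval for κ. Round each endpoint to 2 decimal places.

[9.93, 25.64]

On the log scale the 80% interval is 2.77 ± 1.282 × 0.37 = [2.2958, 3.2442].
Exponentiate: [e^2.2958, e^3.2442] = [9.93, 25.64].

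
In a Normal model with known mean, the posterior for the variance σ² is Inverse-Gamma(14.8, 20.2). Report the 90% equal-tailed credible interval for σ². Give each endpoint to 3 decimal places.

Inverse-Gamma(14.8, 20.2) quantiles: F⁻¹(0.05) and F⁻¹(0.95).
Equivalently, 1/σ² ~ Gamma(14.8, rate = 20.2); invert its 0.95 and 0.05 quantiles.
Posterior mean ≈ 1.464, SD ≈ 0.409; a Normal approximation gives roughly [0.791, 2.137].
Exact: lower = 0.933; upper = 2.222.

[0.933, 2.222]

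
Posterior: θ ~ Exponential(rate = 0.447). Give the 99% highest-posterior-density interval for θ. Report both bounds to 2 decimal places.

[0.00, 10.30]

The exponential density is strictly decreasing on [0, ∞), so the HPD interval is anchored at 0: [0, q] with P(θ ≤ q) = 0.99.
q = −ln(1 − 0.99) / 0.447 = 4.6052 / 0.447 = 10.30.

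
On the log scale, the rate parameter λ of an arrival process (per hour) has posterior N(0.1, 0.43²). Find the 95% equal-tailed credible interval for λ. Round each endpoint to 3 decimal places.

[0.476, 2.567]

On the log scale the 95% interval is 0.1 ± 1.960 × 0.43 = [-0.7428, 0.9428].
Exponentiate: [e^-0.7428, e^0.9428] = [0.476, 2.567].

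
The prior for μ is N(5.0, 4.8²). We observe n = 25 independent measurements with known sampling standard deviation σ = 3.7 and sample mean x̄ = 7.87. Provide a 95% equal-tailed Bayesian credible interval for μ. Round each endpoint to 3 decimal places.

Posterior precision = 1/4.8² + 25/3.7² = 0.0434 + 1.8262 = 1.8696, so posterior SD = 0.7314.
Posterior mean = (5.0/4.8² + 25·7.87/3.7²) / 1.8696 = 7.8034.
Interval: 7.8034 ± 1.960 × 0.7314 → [6.370, 9.237].

[6.370, 9.237]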